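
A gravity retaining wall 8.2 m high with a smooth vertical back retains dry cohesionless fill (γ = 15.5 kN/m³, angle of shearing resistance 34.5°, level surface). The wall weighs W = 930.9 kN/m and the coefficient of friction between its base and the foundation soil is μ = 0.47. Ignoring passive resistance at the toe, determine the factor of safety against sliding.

3.03

K_a = tan²(45° − 34.5°/2) = 0.2768.
P_a = ½K_aγH² = 0.5×0.2768×15.5×8.2² = 144.2 kN/m, acting at H/3 = 2.733 m above the base.
FS_sliding = μW / P_a = 0.47×930.9 / 144.2 = 3.033.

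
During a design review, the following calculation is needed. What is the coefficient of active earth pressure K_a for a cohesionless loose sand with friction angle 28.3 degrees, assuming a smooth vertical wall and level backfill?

0.357

K_a = (1 − sin φ)/(1 + sin φ) = (1 − sin 28.3°)/(1 + sin 28.3°) = 0.3568.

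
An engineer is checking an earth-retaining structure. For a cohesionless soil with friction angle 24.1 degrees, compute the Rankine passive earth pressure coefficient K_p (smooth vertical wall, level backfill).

K_p = (1 + sin φ)/(1 − sin φ) = tan²(45° + 24.1°/2) = 2.380.

2.38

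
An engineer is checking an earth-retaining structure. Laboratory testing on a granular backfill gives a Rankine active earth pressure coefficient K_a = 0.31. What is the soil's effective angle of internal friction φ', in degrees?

K_a = tan²(45° − φ/2) ⇒ 45° − φ/2 = arctan(√0.31) = 29.11°.
φ = 2(45° − 29.11°) = 31.78°.

31.8°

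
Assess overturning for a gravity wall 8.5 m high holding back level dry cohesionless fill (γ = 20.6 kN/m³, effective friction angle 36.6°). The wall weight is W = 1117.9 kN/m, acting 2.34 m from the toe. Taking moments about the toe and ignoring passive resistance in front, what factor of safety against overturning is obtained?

K_a = tan²(45° − 36.6°/2) = 0.2530.
P_a = ½K_aγH² = 0.5×0.2530×20.6×8.5² = 188.2 kN/m, acting at H/3 = 2.833 m above the base.
Overturning moment M_o = P_a × H/3 = 188.2 × 2.833 = 533.4.
Resisting moment M_r = W × 2.34 = 1117.9 × 2.34 = 2616.
FS_overturning = M_r/M_o = 2616/533.4 = 4.905.

4.90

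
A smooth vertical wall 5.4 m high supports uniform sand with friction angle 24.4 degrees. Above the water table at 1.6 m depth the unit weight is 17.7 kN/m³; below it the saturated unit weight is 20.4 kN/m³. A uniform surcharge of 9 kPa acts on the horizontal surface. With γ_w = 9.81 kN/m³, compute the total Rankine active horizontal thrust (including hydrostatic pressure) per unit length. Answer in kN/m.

177 kN/m

K_a = tan²(45° − φ/2) = 0.4153.
γ' = 20.4 − 9.81 = 10.59 kN/m³. h₂ = H − d_w = 3.8 m.
σ'_h: at surface K_a·q = 3.738; at WT K_a(q+γd_w) = 15.50; at base K_a(q+γd_w+γ'h₂) = 32.21 kPa.
P₁ = ½(3.738+15.50)×1.6 = 15.39; P₂ = ½(15.50+32.21)×3.8 = 90.66; P_w = ½γ_w h₂² = 70.83.
Total = 15.39+90.66+70.83 = 176.9 kN/m.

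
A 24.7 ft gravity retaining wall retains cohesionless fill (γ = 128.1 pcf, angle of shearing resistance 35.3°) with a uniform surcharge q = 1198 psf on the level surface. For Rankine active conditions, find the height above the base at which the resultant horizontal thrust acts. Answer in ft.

K_a = 0.2675.
Triangular part P₁ = ½K_aγH² = 10450 at H/3 = 8.233 ft; rectangular part P₂ = K_a q H = 7917 at H/2 = 12.35 ft.
ȳ = (P₁·8.233 + P₂·12.35)/(P₁+P₂) = 10.01 ft.

10.0 ft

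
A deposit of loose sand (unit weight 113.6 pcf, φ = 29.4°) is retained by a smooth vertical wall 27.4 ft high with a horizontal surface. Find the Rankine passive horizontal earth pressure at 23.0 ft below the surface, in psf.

K_p = (1 + sin φ)/(1 − sin φ) = 2.929.
σ_h = K_p γ z = 2.929 × 113.6 × 23.0 = 7652 psf.

7650 psf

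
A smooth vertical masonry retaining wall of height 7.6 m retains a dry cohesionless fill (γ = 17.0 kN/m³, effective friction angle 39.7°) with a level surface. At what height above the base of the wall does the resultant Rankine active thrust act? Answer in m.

2.53 m

K_a = 0.2204.
The pressure distribution is triangular, so the resultant acts at H/3 above the base = 7.6/3 = 2.533 m.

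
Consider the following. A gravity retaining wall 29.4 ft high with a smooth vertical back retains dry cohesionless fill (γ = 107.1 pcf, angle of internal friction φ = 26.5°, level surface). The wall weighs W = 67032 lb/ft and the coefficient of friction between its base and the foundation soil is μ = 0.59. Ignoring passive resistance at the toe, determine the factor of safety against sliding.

2.23

K_a = tan²(45° − 26.5°/2) = 0.3829.
P_a = ½K_aγH² = 0.5×0.3829×107.1×29.4² = 17720 lb/ft, acting at H/3 = 9.800 ft above the base.
FS_sliding = μW / P_a = 0.59×67032 / 17720 = 2.231.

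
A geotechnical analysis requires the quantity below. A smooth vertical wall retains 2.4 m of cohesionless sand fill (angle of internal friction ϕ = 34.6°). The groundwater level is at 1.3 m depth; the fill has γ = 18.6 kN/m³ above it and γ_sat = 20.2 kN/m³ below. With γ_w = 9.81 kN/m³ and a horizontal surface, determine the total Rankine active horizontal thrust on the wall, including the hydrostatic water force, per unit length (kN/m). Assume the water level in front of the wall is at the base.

K_a = tan²(45° − φ/2) = 0.2756.
γ' = 20.2 − 9.81 = 10.39 kN/m³. Depth below WT = 1.1 m.
σ'_h at WT = K_a γ d_w = 6.665 kPa; at base = 6.665 + K_a γ' × 1.1 = 9.815 kPa.
P₁ (0–1.3 m) = ½×6.665×1.3 = 4.332. P₂ (1.3–2.4 m) = ½(6.665+9.815)×1.1 = 9.064.
P_w = ½ γ_w h₂² = 0.5×9.81×1.1² = 5.935. Total = 4.332+9.064+5.935 = 19.33 kN/m.

19.3 kN/m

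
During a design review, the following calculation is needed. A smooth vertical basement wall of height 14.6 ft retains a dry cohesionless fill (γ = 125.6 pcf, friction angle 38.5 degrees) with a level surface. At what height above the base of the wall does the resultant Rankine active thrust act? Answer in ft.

4.87 ft

K_a = 0.2327.
The pressure distribution is triangular, so the resultant acts at H/3 above the base = 14.6/3 = 4.867 ft.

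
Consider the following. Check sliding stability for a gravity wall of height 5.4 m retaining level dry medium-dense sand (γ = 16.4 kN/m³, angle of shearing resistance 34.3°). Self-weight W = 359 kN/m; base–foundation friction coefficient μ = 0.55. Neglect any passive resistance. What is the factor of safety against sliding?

K_a = tan²(45° − 34.3°/2) = 0.2792.
P_a = ½K_aγH² = 0.5×0.2792×16.4×5.4² = 66.75 kN/m, acting at H/3 = 1.800 m above the base.
FS_sliding = μW / P_a = 0.55×359 / 66.75 = 2.958.

2.96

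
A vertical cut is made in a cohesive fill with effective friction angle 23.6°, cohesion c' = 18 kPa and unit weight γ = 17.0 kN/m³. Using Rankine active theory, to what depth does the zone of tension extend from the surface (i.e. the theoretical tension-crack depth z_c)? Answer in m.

3.24 m

K_a = tan²(45° − 23.6°/2) = 0.4282; √K_a = 0.6544.
The active pressure is zero where K_a γ z = 2c√K_a, so z_c = 2c/(γ√K_a) = 2×18/(17.0×0.6544) = 3.236 m.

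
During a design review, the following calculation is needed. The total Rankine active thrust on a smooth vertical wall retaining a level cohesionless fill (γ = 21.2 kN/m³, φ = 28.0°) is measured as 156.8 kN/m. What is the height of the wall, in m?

K_a = 0.3610. P_a = ½ K_a γ H² ⇒ H = √(2P_a/(K_a γ)).
H = √(2×156.8/(0.3610×21.2)) = 6.401 m.

6.40 m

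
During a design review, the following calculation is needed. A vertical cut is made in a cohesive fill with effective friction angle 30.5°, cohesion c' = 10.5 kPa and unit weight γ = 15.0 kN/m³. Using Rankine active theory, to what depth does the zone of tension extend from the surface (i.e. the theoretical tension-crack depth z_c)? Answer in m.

K_a = tan²(45° − 30.5°/2) = 0.3267; √K_a = 0.5715.
The active pressure is zero where K_a γ z = 2c√K_a, so z_c = 2c/(γ√K_a) = 2×10.5/(15.0×0.5715) = 2.449 m.

2.45 m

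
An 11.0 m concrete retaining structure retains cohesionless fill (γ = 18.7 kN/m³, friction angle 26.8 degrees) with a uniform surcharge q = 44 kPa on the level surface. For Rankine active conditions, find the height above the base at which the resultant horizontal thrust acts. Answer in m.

4.22 m

K_a = 0.3785.
Triangular part P₁ = ½K_aγH² = 428.2 at H/3 = 3.667 m; rectangular part P₂ = K_a q H = 183.2 at H/2 = 5.500 m.
ȳ = (P₁·3.667 + P₂·5.500)/(P₁+P₂) = 4.216 m.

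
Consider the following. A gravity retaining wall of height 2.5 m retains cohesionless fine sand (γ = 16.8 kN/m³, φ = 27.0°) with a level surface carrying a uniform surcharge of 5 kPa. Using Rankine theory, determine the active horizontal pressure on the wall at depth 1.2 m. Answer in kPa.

K_a = (1 − sin φ)/(1 + sin φ) = 0.3755.
σ_v = γz + q = 16.8 × 1.2 + 5 = 25.16 kPa.
σ_h = K_a σ_v = 0.3755 × 25.16 = 9.448 kPa.

9.45 kPa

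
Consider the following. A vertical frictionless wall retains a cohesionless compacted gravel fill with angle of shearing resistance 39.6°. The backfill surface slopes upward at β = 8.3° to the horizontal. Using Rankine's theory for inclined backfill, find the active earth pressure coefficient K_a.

K_a = cos β · (cos β − √(cos²β − cos²φ)) / (cos β + √(cos²β − cos²φ)).
cos β = 0.9895, cos φ = 0.7705, √(cos²β − cos²φ) = 0.6209.
K_a = 0.9895 × (0.9895 − 0.6209)/(0.9895 + 0.6209) = 0.2265.

0.227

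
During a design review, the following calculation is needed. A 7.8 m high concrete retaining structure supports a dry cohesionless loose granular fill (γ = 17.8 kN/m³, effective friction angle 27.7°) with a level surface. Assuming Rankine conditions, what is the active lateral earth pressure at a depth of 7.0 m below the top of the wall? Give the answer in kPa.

K_a = (1 − sin φ)/(1 + sin φ) = 0.3653.
σ_h = K_a γ z = 0.3653 × 17.8 × 7.0 = 45.52 kPa.

45.5 kPa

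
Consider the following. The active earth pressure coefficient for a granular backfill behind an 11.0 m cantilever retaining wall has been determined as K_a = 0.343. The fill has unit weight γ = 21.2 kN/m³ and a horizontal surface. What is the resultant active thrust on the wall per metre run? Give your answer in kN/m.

440 kN/m

P = ½ K_a γ H² = 0.5 × 0.343 × 21.2 × 11.0² = 439.9 kN/m.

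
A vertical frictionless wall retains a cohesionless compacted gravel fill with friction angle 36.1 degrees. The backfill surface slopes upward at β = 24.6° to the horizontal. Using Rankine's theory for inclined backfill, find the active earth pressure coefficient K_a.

K_a = cos β · (cos β − √(cos²β − cos²φ)) / (cos β + √(cos²β − cos²φ)).
cos β = 0.9092, cos φ = 0.8080, √(cos²β − cos²φ) = 0.4170.
K_a = 0.9092 × (0.9092 − 0.4170)/(0.9092 + 0.4170) = 0.3375.

0.337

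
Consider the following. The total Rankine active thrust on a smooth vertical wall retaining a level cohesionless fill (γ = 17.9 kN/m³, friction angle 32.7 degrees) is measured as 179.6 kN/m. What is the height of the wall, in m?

K_a = 0.2985. P_a = ½ K_a γ H² ⇒ H = √(2P_a/(K_a γ)).
H = √(2×179.6/(0.2985×17.9)) = 8.199 m.

8.20 m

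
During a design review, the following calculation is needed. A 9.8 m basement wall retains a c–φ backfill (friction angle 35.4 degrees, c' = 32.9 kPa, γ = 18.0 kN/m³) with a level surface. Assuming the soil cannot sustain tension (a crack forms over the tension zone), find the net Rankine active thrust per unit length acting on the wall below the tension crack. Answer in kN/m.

17.7 kN/m

K_a = 0.2664; √K_a = 0.5161.
Tension-crack depth z_c = 2c/(γ√K_a) = 2×32.9/(18.0×0.5161) = 7.083 m.
σ_a at base = K_a γ H − 2c√K_a = 0.2664×18.0×9.8 − 2×32.9×0.5161 = 13.03 kPa.
P_a = ½ × 13.03 × (H − z_c) = 0.5×13.03×2.717 = 17.71 kN/m.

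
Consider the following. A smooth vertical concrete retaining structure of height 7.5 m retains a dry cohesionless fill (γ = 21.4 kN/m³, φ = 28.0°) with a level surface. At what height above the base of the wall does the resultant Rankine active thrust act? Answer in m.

K_a = 0.3610.
The pressure distribution is triangular, so the resultant acts at H/3 above the base = 7.5/3 = 2.500 m.

2.50 m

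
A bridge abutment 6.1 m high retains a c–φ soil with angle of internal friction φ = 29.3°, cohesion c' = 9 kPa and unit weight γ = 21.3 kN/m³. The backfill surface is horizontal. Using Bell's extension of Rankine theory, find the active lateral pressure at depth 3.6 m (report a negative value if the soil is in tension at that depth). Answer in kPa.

K_a = (1 − sin φ)/(1 + sin φ) = 0.3428.
σ_a = K_a γ z − 2c√K_a = 0.3428×21.3×3.6 − 2×9×0.5855 = 15.75 kPa.

15.7 kPa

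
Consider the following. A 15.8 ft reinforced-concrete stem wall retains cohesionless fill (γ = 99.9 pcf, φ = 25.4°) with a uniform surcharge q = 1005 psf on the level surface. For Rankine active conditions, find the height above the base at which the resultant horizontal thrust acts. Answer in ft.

6.74 ft

K_a = 0.3996.
Triangular part P₁ = ½K_aγH² = 4983 at H/3 = 5.267 ft; rectangular part P₂ = K_a q H = 6346 at H/2 = 7.900 ft.
ȳ = (P₁·5.267 + P₂·7.900)/(P₁+P₂) = 6.742 ft.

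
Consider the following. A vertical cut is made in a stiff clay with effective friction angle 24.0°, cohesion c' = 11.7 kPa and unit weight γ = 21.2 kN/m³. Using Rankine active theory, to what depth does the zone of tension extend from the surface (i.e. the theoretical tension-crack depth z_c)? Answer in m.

K_a = tan²(45° − 24.0°/2) = 0.4217; √K_a = 0.6494.
The active pressure is zero where K_a γ z = 2c√K_a, so z_c = 2c/(γ√K_a) = 2×11.7/(21.2×0.6494) = 1.700 m.

1.70 m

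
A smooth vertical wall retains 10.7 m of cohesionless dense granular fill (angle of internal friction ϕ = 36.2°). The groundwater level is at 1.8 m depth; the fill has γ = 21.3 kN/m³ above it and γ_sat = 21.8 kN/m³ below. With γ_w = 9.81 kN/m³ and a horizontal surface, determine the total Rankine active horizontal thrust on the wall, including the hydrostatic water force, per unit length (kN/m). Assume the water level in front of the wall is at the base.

K_a = tan²(45° − φ/2) = 0.2574.
γ' = 21.8 − 9.81 = 11.99 kN/m³. Depth below WT = 8.9 m.
σ'_h at WT = K_a γ d_w = 9.868 kPa; at base = 9.868 + K_a γ' × 8.9 = 37.33 kPa.
P₁ (0–1.8 m) = ½×9.868×1.8 = 8.881. P₂ (1.8–10.7 m) = ½(9.868+37.33)×8.9 = 210.0.
P_w = ½ γ_w h₂² = 0.5×9.81×8.9² = 388.5. Total = 8.881+210.0+388.5 = 607.5 kN/m.

607 kN/m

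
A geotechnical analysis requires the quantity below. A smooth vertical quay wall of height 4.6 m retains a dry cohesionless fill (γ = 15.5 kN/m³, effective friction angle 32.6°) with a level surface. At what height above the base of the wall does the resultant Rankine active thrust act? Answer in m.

1.53 m

K_a = 0.2997.
The pressure distribution is triangular, so the resultant acts at H/3 above the base = 4.6/3 = 1.533 m.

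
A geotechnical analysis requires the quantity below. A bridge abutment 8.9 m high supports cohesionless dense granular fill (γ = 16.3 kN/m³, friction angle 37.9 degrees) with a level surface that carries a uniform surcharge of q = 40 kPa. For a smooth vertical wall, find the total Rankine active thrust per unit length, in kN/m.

239 kN/m

K_a = tan²(45° − φ/2) = 0.2389.
Soil triangle: ½ K_a γ H² = 0.5×0.2389×16.3×8.9² = 154.2 kN/m.
Surcharge rectangle: K_a q H = 0.2389×40×8.9 = 85.06 kN/m.
Total = 154.2 + 85.06 = 239.3 kN/m.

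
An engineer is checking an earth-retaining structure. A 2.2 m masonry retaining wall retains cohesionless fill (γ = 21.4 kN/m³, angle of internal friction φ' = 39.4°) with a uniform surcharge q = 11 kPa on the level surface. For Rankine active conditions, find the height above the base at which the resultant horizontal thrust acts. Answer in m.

K_a = 0.2234.
Triangular part P₁ = ½K_aγH² = 11.57 at H/3 = 0.7333 m; rectangular part P₂ = K_a q H = 5.407 at H/2 = 1.100 m.
ȳ = (P₁·0.7333 + P₂·1.100)/(P₁+P₂) = 0.8501 m.

0.850 m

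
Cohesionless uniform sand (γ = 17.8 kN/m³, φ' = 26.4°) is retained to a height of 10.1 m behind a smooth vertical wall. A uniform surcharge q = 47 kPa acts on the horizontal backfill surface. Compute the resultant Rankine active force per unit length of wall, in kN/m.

K_a = tan²(45° − φ/2) = 0.3844.
Soil triangle: ½ K_a γ H² = 0.5×0.3844×17.8×10.1² = 349.0 kN/m.
Surcharge rectangle: K_a q H = 0.3844×47×10.1 = 182.5 kN/m.
Total = 349.0 + 182.5 = 531.5 kN/m.

532 kN/m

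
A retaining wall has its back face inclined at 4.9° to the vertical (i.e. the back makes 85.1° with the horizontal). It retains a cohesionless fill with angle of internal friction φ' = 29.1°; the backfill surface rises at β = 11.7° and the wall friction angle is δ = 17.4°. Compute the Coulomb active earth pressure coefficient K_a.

K_a = sin²(α+φ) / [sin²α · sin(α−δ) · (1 + √{sin(φ+δ)sin(φ−β) / (sin(α−δ)sin(α+β))})²].
With α = 85.1°, φ = 29.1°, δ = 17.4°, β = 11.7°: K_a = 0.4103.

0.410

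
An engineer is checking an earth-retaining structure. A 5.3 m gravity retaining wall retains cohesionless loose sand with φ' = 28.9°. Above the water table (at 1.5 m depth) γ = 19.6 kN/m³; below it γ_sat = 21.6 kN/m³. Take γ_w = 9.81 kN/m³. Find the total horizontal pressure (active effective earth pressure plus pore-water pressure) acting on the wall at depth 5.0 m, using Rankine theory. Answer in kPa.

K_a = (1 − sin φ)/(1 + sin φ) = 0.3484.
γ' = 21.6 − 9.81 = 11.79 kN/m³.
Effective vertical stress at 5.0 m: σ'_v = 19.6×1.5 + 11.79×3.50 = 70.67 kPa.
σ'_h = K_a σ'_v = 0.3484 × 70.67 = 24.62 kPa; u = γ_w × 3.50 = 34.34 kPa.
Total σ_h = 24.62 + 34.34 = 58.95 kPa.

59.0 kPa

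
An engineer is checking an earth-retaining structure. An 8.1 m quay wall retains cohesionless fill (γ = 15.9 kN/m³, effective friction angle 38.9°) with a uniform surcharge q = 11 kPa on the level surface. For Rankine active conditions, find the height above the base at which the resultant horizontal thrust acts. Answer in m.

K_a = 0.2285.
Triangular part P₁ = ½K_aγH² = 119.2 at H/3 = 2.700 m; rectangular part P₂ = K_a q H = 20.36 at H/2 = 4.050 m.
ȳ = (P₁·2.700 + P₂·4.050)/(P₁+P₂) = 2.897 m.

2.90 m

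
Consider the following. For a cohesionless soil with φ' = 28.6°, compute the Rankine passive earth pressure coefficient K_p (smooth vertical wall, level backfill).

K_p = (1 + sin φ)/(1 − sin φ) = tan²(45° + 28.6°/2) = 2.837.

2.84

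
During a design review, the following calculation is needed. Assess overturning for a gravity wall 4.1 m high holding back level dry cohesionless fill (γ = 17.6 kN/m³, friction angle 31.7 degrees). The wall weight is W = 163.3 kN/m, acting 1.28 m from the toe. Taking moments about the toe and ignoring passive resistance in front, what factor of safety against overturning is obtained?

3.32

K_a = tan²(45° − 31.7°/2) = 0.3111.
P_a = ½K_aγH² = 0.5×0.3111×17.6×4.1² = 46.02 kN/m, acting at H/3 = 1.367 m above the base.
Overturning moment M_o = P_a × H/3 = 46.02 × 1.367 = 62.89.
Resisting moment M_r = W × 1.28 = 163.3 × 1.28 = 209.0.
FS_overturning = M_r/M_o = 209.0/62.89 = 3.324.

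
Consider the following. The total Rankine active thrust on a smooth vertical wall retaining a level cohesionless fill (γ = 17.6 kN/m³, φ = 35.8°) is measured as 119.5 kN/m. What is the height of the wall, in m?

K_a = 0.2619. P_a = ½ K_a γ H² ⇒ H = √(2P_a/(K_a γ)).
H = √(2×119.5/(0.2619×17.6)) = 7.201 m.

7.20 m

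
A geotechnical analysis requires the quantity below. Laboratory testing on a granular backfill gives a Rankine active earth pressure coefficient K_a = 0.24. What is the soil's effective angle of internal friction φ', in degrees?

37.8°

K_a = tan²(45° − φ/2) ⇒ 45° − φ/2 = arctan(√0.24) = 26.10°.
φ = 2(45° − 26.10°) = 37.80°.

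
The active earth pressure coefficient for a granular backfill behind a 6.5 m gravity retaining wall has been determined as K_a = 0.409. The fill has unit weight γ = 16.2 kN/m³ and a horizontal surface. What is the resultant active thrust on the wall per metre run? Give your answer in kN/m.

140 kN/m

P = ½ K_a γ H² = 0.5 × 0.409 × 16.2 × 6.5² = 140.0 kN/m.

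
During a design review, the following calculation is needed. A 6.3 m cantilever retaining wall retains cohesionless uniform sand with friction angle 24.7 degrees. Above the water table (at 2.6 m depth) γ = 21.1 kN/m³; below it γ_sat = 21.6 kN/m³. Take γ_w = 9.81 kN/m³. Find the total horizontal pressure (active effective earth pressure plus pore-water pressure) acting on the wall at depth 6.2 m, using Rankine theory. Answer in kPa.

K_a = (1 − sin φ)/(1 + sin φ) = 0.4106.
γ' = 21.6 − 9.81 = 11.79 kN/m³.
Effective vertical stress at 6.2 m: σ'_v = 21.1×2.6 + 11.79×3.60 = 97.30 kPa.
σ'_h = K_a σ'_v = 0.4106 × 97.30 = 39.95 kPa; u = γ_w × 3.60 = 35.32 kPa.
Total σ_h = 39.95 + 35.32 = 75.27 kPa.

75.3 kPa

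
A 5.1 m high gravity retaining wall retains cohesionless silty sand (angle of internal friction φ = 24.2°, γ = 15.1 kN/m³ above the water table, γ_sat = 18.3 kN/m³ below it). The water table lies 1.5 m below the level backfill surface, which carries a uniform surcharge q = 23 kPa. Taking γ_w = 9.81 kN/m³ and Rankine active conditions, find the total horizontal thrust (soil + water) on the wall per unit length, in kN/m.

177 kN/m

K_a = tan²(45° − φ/2) = 0.4185.
γ' = 18.3 − 9.81 = 8.490 kN/m³. h₂ = H − d_w = 3.6 m.
σ'_h: at surface K_a·q = 9.626; at WT K_a(q+γd_w) = 19.11; at base K_a(q+γd_w+γ'h₂) = 31.90 kPa.
P₁ = ½(9.626+19.11)×1.5 = 21.55; P₂ = ½(19.11+31.90)×3.6 = 91.80; P_w = ½γ_w h₂² = 63.57.
Total = 21.55+91.80+63.57 = 176.9 kN/m.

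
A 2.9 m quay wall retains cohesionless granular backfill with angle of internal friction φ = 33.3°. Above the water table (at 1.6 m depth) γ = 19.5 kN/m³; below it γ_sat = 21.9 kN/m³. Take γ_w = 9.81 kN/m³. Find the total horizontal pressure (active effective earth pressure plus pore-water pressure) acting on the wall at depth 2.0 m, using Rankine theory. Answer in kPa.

K_a = (1 − sin φ)/(1 + sin φ) = 0.2911.
γ' = 21.9 − 9.81 = 12.09 kN/m³.
Effective vertical stress at 2.0 m: σ'_v = 19.5×1.6 + 12.09×0.400 = 36.04 kPa.
σ'_h = K_a σ'_v = 0.2911 × 36.04 = 10.49 kPa; u = γ_w × 0.400 = 3.924 kPa.
Total σ_h = 10.49 + 3.924 = 14.42 kPa.

14.4 kPa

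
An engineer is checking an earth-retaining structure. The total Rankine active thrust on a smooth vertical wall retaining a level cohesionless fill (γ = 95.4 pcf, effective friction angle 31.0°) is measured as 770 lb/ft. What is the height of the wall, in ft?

K_a = 0.3201. P_a = ½ K_a γ H² ⇒ H = √(2P_a/(K_a γ)).
H = √(2×770/(0.3201×95.4)) = 7.101 ft.

7.10 ft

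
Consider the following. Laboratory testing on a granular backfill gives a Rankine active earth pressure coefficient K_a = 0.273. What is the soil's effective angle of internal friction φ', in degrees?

K_a = tan²(45° − φ/2) ⇒ 45° − φ/2 = arctan(√0.273) = 27.59°.
φ = 2(45° − 27.59°) = 34.83°.

34.8°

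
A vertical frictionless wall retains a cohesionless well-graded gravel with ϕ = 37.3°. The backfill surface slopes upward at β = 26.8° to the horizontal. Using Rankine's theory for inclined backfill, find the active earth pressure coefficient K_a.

K_a = cos β · (cos β − √(cos²β − cos²φ)) / (cos β + √(cos²β − cos²φ)).
cos β = 0.8926, cos φ = 0.7955, √(cos²β − cos²φ) = 0.4049.
K_a = 0.8926 × (0.8926 − 0.4049)/(0.8926 + 0.4049) = 0.3355.

0.336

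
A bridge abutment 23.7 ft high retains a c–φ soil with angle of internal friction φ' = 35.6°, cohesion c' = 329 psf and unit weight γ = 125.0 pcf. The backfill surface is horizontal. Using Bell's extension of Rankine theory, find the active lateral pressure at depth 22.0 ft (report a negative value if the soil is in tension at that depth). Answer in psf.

K_a = (1 − sin φ)/(1 + sin φ) = 0.2641.
σ_a = K_a γ z − 2c√K_a = 0.2641×125.0×22.0 − 2×329×0.5139 = 388.2 psf.

388 psf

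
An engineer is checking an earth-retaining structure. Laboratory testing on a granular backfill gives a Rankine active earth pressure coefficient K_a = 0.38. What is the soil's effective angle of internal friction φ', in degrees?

K_a = tan²(45° − φ/2) ⇒ 45° − φ/2 = arctan(√0.38) = 31.65°.
φ = 2(45° − 31.65°) = 26.70°.

26.7°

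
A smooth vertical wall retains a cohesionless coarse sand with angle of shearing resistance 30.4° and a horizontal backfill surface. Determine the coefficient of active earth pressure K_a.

0.328

K_a = tan²(45° − φ/2) = tan²(29.80°) = 0.3280.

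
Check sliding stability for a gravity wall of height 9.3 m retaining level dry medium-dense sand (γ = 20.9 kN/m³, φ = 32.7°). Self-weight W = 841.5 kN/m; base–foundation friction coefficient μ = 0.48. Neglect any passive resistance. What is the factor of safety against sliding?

1.50

K_a = tan²(45° − 32.7°/2) = 0.2985.
P_a = ½K_aγH² = 0.5×0.2985×20.9×9.3² = 269.8 kN/m, acting at H/3 = 3.100 m above the base.
FS_sliding = μW / P_a = 0.48×841.5 / 269.8 = 1.497.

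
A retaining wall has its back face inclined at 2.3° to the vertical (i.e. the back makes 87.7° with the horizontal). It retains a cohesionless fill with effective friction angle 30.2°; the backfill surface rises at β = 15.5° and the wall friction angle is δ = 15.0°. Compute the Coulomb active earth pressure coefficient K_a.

0.395

K_a = sin²(α+φ) / [sin²α · sin(α−δ) · (1 + √{sin(φ+δ)sin(φ−β) / (sin(α−δ)sin(α+β))})²].
With α = 87.7°, φ = 30.2°, δ = 15.0°, β = 15.5°: K_a = 0.3951.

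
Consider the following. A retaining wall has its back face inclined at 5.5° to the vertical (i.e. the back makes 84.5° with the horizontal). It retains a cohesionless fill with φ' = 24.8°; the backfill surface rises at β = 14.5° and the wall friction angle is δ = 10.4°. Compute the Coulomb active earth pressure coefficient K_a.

0.529

K_a = sin²(α+φ) / [sin²α · sin(α−δ) · (1 + √{sin(φ+δ)sin(φ−β) / (sin(α−δ)sin(α+β))})²].
With α = 84.5°, φ = 24.8°, δ = 10.4°, β = 14.5°: K_a = 0.5289.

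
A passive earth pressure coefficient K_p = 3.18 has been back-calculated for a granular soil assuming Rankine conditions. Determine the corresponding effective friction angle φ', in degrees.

31.4°

K_p = (1+sin φ)/(1−sin φ) ⇒ sin φ = (K_p − 1)/(K_p + 1) = 0.5215.
φ = arcsin(0.5215) = 31.44°.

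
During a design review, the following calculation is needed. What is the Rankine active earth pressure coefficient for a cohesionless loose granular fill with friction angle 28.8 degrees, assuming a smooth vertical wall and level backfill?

K_a = (1 − sin φ)/(1 + sin φ) = (1 − sin 28.8°)/(1 + sin 28.8°) = 0.3498.

0.350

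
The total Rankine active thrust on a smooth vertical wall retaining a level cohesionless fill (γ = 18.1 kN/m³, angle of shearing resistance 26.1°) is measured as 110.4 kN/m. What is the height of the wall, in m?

K_a = 0.3889. P_a = ½ K_a γ H² ⇒ H = √(2P_a/(K_a γ)).
H = √(2×110.4/(0.3889×18.1)) = 5.600 m.

5.60 m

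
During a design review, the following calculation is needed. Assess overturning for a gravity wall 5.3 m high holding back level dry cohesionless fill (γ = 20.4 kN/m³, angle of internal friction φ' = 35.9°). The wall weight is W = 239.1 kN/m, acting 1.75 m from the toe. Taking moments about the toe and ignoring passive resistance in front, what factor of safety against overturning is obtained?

K_a = tan²(45° − 35.9°/2) = 0.2607.
P_a = ½K_aγH² = 0.5×0.2607×20.4×5.3² = 74.71 kN/m, acting at H/3 = 1.767 m above the base.
Overturning moment M_o = P_a × H/3 = 74.71 × 1.767 = 132.0.
Resisting moment M_r = W × 1.75 = 239.1 × 1.75 = 418.4.
FS_overturning = M_r/M_o = 418.4/132.0 = 3.170.

3.17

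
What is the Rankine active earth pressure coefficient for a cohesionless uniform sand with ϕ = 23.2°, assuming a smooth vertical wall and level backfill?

K_a = (1 − sin φ)/(1 + sin φ) = (1 − sin 23.2°)/(1 + sin 23.2°) = 0.4348.

0.435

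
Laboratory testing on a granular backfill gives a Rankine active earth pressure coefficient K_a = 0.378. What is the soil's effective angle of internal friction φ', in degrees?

26.8°

K_a = tan²(45° − φ/2) ⇒ 45° − φ/2 = arctan(√0.378) = 31.58°.
φ = 2(45° − 31.58°) = 26.83°.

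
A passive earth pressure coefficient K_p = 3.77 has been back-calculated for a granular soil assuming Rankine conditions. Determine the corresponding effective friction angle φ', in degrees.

K_p = (1+sin φ)/(1−sin φ) ⇒ sin φ = (K_p − 1)/(K_p + 1) = 0.5807.
φ = arcsin(0.5807) = 35.50°.

35.5°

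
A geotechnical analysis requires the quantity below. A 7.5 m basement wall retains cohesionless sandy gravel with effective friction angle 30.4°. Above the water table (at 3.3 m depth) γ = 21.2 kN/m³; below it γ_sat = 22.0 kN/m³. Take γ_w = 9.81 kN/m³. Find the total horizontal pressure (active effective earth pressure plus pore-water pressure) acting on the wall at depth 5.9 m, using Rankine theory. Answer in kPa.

58.8 kPa

K_a = (1 − sin φ)/(1 + sin φ) = 0.3280.
γ' = 22.0 − 9.81 = 12.19 kN/m³.
Effective vertical stress at 5.9 m: σ'_v = 21.2×3.3 + 12.19×2.60 = 101.7 kPa.
σ'_h = K_a σ'_v = 0.3280 × 101.7 = 33.34 kPa; u = γ_w × 2.60 = 25.51 kPa.
Total σ_h = 33.34 + 25.51 = 58.85 kPa.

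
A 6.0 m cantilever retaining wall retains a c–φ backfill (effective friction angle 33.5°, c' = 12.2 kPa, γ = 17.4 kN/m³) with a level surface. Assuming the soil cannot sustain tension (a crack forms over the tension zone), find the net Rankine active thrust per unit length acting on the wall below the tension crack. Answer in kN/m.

28.9 kN/m

K_a = 0.2887; √K_a = 0.5373.
Tension-crack depth z_c = 2c/(γ√K_a) = 2×12.2/(17.4×0.5373) = 2.610 m.
σ_a at base = K_a γ H − 2c√K_a = 0.2887×17.4×6.0 − 2×12.2×0.5373 = 17.03 kPa.
P_a = ½ × 17.03 × (H − z_c) = 0.5×17.03×3.390 = 28.87 kN/m.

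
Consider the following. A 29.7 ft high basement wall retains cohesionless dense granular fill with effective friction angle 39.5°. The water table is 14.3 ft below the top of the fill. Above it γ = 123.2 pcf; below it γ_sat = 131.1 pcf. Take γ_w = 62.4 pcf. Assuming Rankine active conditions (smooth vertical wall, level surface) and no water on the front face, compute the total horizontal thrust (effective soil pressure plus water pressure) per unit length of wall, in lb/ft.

18000 lb/ft

K_a = tan²(45° − φ/2) = 0.2224.
γ' = 131.1 − 62.4 = 68.70 pcf. Depth below WT = 15.4 ft.
σ'_h at WT = K_a γ d_w = 391.9 psf; at base = 391.9 + K_a γ' × 15.4 = 627.2 psf.
P₁ (0–14.3 ft) = ½×391.9×14.3 = 2802. P₂ (14.3–29.7 ft) = ½(391.9+627.2)×15.4 = 7847.
P_w = ½ γ_w h₂² = 0.5×62.4×15.4² = 7399. Total = 2802+7847+7399 = 18050 lb/ft.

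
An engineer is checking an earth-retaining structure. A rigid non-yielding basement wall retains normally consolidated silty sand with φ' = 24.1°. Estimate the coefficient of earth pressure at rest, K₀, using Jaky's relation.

0.592

K₀ = 1 − sin φ' = 1 − sin 24.1° = 0.5917.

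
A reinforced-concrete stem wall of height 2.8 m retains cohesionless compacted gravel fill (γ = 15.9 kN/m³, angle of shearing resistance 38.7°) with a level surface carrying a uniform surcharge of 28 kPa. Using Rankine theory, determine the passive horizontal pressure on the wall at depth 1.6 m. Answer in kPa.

232 kPa

K_p = (1 + sin φ)/(1 − sin φ) = 4.337.
σ_v = γz + q = 15.9 × 1.6 + 28 = 53.44 kPa.
σ_h = K_p σ_v = 4.337 × 53.44 = 231.8 kPa.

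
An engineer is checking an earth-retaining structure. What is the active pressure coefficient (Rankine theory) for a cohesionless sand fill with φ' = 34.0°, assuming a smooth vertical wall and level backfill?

K_a = (1 − sin φ)/(1 + sin φ) = (1 − sin 34.0°)/(1 + sin 34.0°) = 0.2827.

0.283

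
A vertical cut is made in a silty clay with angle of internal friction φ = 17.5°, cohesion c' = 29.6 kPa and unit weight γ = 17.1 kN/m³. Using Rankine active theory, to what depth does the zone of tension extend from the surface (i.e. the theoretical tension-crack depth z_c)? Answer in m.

4.72 m

K_a = tan²(45° − 17.5°/2) = 0.5376; √K_a = 0.7332.
The active pressure is zero where K_a γ z = 2c√K_a, so z_c = 2c/(γ√K_a) = 2×29.6/(17.1×0.7332) = 4.722 m.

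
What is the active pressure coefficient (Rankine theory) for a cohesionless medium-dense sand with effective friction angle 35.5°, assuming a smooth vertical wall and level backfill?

K_a = (1 − sin φ)/(1 + sin φ) = (1 − sin 35.5°)/(1 + sin 35.5°) = 0.2653.

0.265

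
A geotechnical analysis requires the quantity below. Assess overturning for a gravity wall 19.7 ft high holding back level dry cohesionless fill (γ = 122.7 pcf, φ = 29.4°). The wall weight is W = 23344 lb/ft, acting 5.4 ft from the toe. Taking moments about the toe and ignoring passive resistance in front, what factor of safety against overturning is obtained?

K_a = tan²(45° − 29.4°/2) = 0.3415.
P_a = ½K_aγH² = 0.5×0.3415×122.7×19.7² = 8130 lb/ft, acting at H/3 = 6.567 ft above the base.
Overturning moment M_o = P_a × H/3 = 8130 × 6.567 = 53390.
Resisting moment M_r = W × 5.4 = 23344 × 5.4 = 126100.
FS_overturning = M_r/M_o = 126100/53390 = 2.361.

2.36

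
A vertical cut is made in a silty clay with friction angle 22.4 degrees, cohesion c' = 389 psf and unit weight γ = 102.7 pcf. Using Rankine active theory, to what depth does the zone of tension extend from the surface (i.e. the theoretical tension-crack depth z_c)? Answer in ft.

11.3 ft

K_a = tan²(45° − 22.4°/2) = 0.4482; √K_a = 0.6694.
The active pressure is zero where K_a γ z = 2c√K_a, so z_c = 2c/(γ√K_a) = 2×389/(102.7×0.6694) = 11.32 ft.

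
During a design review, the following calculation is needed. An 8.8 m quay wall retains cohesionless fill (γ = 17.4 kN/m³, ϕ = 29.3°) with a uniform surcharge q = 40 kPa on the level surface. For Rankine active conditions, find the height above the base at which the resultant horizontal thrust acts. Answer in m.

3.44 m

K_a = 0.3428.
Triangular part P₁ = ½K_aγH² = 231.0 at H/3 = 2.933 m; rectangular part P₂ = K_a q H = 120.7 at H/2 = 4.400 m.
ȳ = (P₁·2.933 + P₂·4.400)/(P₁+P₂) = 3.437 m.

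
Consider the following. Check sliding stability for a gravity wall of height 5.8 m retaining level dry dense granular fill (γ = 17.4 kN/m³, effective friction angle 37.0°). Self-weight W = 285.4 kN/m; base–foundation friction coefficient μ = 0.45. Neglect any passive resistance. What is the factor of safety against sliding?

1.77

K_a = tan²(45° − 37.0°/2) = 0.2486.
P_a = ½K_aγH² = 0.5×0.2486×17.4×5.8² = 72.75 kN/m, acting at H/3 = 1.933 m above the base.
FS_sliding = μW / P_a = 0.45×285.4 / 72.75 = 1.765.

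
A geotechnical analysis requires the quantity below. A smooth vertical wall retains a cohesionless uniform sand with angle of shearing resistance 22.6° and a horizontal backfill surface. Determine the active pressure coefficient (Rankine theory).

0.445

K_a = tan²(45° − φ/2) = tan²(33.70°) = 0.4448.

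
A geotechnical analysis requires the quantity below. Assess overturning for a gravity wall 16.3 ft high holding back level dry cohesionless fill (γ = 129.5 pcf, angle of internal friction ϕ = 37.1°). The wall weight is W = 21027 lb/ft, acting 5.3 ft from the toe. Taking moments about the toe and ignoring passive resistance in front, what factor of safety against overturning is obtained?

4.82

K_a = tan²(45° − 37.1°/2) = 0.2475.
P_a = ½K_aγH² = 0.5×0.2475×129.5×16.3² = 4258 lb/ft, acting at H/3 = 5.433 ft above the base.
Overturning moment M_o = P_a × H/3 = 4258 × 5.433 = 23130.
Resisting moment M_r = W × 5.3 = 21027 × 5.3 = 111400.
FS_overturning = M_r/M_o = 111400/23130 = 4.817.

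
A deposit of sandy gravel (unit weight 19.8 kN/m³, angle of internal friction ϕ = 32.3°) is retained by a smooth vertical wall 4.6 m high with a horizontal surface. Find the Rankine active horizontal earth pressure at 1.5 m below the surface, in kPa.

9.01 kPa

K_a = (1 − sin φ)/(1 + sin φ) = 0.3035.
σ_h = K_a γ z = 0.3035 × 19.8 × 1.5 = 9.013 kPa.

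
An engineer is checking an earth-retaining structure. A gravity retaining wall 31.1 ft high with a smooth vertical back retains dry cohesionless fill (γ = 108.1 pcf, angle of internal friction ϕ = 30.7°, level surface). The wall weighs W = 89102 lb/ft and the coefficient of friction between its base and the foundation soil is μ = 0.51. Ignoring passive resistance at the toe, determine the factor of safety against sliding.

2.68

K_a = tan²(45° − 30.7°/2) = 0.3240.
P_a = ½K_aγH² = 0.5×0.3240×108.1×31.1² = 16940 lb/ft, acting at H/3 = 10.37 ft above the base.
FS_sliding = μW / P_a = 0.51×89102 / 16940 = 2.683.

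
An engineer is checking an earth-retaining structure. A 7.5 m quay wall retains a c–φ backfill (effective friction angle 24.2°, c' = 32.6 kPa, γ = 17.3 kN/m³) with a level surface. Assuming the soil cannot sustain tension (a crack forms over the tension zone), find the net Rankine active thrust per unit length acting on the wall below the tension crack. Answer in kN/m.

K_a = 0.4185; √K_a = 0.6469.
Tension-crack depth z_c = 2c/(γ√K_a) = 2×32.6/(17.3×0.6469) = 5.826 m.
σ_a at base = K_a γ H − 2c√K_a = 0.4185×17.3×7.5 − 2×32.6×0.6469 = 12.12 kPa.
P_a = ½ × 12.12 × (H − z_c) = 0.5×12.12×1.674 = 10.15 kN/m.

10.1 kN/m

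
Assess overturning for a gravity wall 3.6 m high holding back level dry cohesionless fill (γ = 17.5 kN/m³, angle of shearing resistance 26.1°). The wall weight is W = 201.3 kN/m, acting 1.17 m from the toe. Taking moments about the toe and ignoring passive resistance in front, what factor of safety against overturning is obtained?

4.45

K_a = tan²(45° − 26.1°/2) = 0.3889.
P_a = ½K_aγH² = 0.5×0.3889×17.5×3.6² = 44.11 kN/m, acting at H/3 = 1.200 m above the base.
Overturning moment M_o = P_a × H/3 = 44.11 × 1.200 = 52.93.
Resisting moment M_r = W × 1.17 = 201.3 × 1.17 = 235.5.
FS_overturning = M_r/M_o = 235.5/52.93 = 4.450.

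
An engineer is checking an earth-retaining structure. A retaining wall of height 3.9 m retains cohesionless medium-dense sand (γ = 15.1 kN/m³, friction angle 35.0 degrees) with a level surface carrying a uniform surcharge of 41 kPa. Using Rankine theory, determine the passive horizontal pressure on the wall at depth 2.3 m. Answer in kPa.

K_p = (1 + sin φ)/(1 − sin φ) = 3.690.
σ_v = γz + q = 15.1 × 2.3 + 41 = 75.73 kPa.
σ_h = K_p σ_v = 3.690 × 75.73 = 279.5 kPa.

279 kPa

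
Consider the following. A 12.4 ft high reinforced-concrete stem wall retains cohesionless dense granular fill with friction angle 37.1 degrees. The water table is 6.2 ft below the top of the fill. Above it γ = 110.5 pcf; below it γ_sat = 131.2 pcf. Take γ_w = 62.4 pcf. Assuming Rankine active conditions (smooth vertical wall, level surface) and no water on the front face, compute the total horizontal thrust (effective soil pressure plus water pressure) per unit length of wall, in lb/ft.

K_a = tan²(45° − φ/2) = 0.2475.
γ' = 131.2 − 62.4 = 68.80 pcf. Depth below WT = 6.2 ft.
σ'_h at WT = K_a γ d_w = 169.6 psf; at base = 169.6 + K_a γ' × 6.2 = 275.1 psf.
P₁ (0–6.2 ft) = ½×169.6×6.2 = 525.6. P₂ (6.2–12.4 ft) = ½(169.6+275.1)×6.2 = 1379.
P_w = ½ γ_w h₂² = 0.5×62.4×6.2² = 1199. Total = 525.6+1379+1199 = 3104 lb/ft.

3100 lb/ft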